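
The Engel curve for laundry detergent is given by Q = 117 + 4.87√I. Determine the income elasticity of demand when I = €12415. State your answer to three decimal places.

0.411

At I = 12415: Q = 659.628.
dQ/dI = 4.87/(2√I) = 0.0218537 at this income.
η = (dQ/dI)·(I/Q) = 0.0218537 × (12415/659.628) = 0.411.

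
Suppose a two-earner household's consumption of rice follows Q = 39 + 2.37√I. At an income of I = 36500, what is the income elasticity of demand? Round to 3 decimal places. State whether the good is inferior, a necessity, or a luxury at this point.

0.460 (necessity)

At I = 36500: Q = 491.788.
dQ/dI = 2.37/(2√I) = 0.00620257 at this income.
η = (dQ/dI)·(I/Q) = 0.00620257 × (36500/491.788) = 0.460.
Since 0 < η < 1, the good is a necessity.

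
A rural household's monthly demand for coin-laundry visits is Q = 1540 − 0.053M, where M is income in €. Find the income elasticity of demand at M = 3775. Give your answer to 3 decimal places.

At M = 3775: Q = 1339.925.
dQ/dM = −0.053.
η = (dQ/dM)·(M/Q) = -0.053 × (3775/1339.925) = -0.149.

-0.149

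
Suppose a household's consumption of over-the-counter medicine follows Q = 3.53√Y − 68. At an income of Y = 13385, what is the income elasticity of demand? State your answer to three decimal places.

At Y = 13385: Q = 340.398.
dQ/dY = 3.53/(2√Y) = 0.0152558 at this income.
η = (dQ/dY)·(Y/Q) = 0.0152558 × (13385/340.398) = 0.600.

0.600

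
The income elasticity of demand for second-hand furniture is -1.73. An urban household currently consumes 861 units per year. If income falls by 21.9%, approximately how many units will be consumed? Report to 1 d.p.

1187.2

%ΔQ ≈ η × %ΔI = -1.73 × (-21.9%) = 37.887%.
New Q ≈ 861 × (1 + 0.37887) = 1187.2.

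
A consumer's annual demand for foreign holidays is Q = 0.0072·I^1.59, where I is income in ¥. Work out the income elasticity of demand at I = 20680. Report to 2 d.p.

For Q = A·I^β the income elasticity is constant and equal to β.
Here β = 1.59, so η = 1.59.

1.59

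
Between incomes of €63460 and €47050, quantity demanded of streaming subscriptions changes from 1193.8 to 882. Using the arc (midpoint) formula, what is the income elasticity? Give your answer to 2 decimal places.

1.01

ΔQ = 882 − 1193.8 = -311.8; midpoint Q̄ = (1193.8 + 882)/2 = 1037.9.
ΔI = 47050 − 63460 = -16410; midpoint Ī = (63460 + 47050)/2 = 55255.
η = (ΔQ/Q̄) ÷ (ΔI/Ī) = (-311.8/1037.9) ÷ (-16410/55255) = 1.01.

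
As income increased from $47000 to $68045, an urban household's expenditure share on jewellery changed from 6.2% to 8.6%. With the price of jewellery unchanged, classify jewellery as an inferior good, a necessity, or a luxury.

luxury

The budget share rises as income rises, so η > 1.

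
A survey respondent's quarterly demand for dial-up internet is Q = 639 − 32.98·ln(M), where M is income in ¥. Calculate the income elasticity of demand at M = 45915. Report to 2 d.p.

At M = 45915: Q = 284.975.
dQ/dM = -32.98/M = -0.000718284 at this income.
η = (dQ/dM)·(M/Q) = -0.000718284 × (45915/284.975) = -0.12.

-0.12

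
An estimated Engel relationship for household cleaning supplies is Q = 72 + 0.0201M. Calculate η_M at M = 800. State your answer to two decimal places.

0.18

At M = 800: Q = 88.080.
dQ/dM = 0.0201.
η = (dQ/dM)·(M/Q) = 0.0201 × (800/88.080) = 0.18.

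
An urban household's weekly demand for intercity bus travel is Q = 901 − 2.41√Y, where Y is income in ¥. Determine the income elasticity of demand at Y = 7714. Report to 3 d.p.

-0.154

At Y = 7714: Q = 689.331.
dQ/dY = -2.41/(2√Y) = -0.0137198 at this income.
η = (dQ/dY)·(Y/Q) = -0.0137198 × (7714/689.331) = -0.154.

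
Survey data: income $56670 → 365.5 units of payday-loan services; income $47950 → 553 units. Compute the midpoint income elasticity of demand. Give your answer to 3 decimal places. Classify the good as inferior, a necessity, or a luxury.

ΔQ = 553 − 365.5 = 187.5; midpoint Q̄ = (365.5 + 553)/2 = 459.25.
ΔI = 47950 − 56670 = -8720; midpoint Ī = (56670 + 47950)/2 = 52310.
η = (ΔQ/Q̄) ÷ (ΔI/Ī) = (187.5/459.25) ÷ (-8720/52310) = -2.449.
η < 0 ⇒ inferior good.

-2.449 (inferior good)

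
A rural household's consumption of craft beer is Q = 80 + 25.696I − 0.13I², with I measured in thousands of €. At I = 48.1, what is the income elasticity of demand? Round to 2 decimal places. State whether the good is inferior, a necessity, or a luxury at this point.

At I = 48.1: Q = 1015.2083.
dQ/dI = 25.696 − 0.26I = 13.19000.
η = (dQ/dI)·(I/Q) = 13.19000 × (48.1/1015.2083) = 0.62.
0 < η < 1 ⇒ necessity.

0.62 (necessity)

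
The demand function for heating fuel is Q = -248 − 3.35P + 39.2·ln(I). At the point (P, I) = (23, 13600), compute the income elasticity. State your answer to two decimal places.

At P = 23, I = 13600: Q = 48.049.
Holding P constant, ∂Q/∂I = 39.2/I = 0.00288235.
η_I = (∂Q/∂I)·(I/Q) = 0.00288235 × (13600/48.049) = 0.82.

0.82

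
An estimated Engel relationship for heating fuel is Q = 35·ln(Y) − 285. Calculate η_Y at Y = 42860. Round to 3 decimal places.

0.396

At Y = 42860: Q = 88.299.
dQ/dY = 35/Y = 0.000816612 at this income.
η = (dQ/dY)·(Y/Q) = 0.000816612 × (42860/88.299) = 0.396.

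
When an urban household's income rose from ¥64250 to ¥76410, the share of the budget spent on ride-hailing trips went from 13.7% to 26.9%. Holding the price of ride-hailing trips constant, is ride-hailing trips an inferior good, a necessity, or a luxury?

luxury

The budget share rises as income rises, so η > 1.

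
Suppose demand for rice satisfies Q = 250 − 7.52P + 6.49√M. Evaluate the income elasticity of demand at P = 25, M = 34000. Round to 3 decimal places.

At P = 25, M = 34000: Q = 1258.697.
Holding P constant, ∂Q/∂M = 6.49/(2√M) = 0.0175985.
η_M = (∂Q/∂M)·(M/Q) = 0.0175985 × (34000/1258.697) = 0.475.

0.475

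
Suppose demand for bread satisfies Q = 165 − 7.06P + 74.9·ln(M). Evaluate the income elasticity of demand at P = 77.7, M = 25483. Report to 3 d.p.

At P = 77.7, M = 25483: Q = 376.356.
Holding P constant, ∂Q/∂M = 74.9/M = 0.00293921.
η_M = (∂Q/∂M)·(M/Q) = 0.00293921 × (25483/376.356) = 0.199.

0.199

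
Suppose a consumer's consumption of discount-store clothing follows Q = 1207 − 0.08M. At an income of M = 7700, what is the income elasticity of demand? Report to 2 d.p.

At M = 7700: Q = 591.000.
dQ/dM = −0.08.
η = (dQ/dM)·(M/Q) = -0.08 × (7700/591.000) = -1.04.

-1.04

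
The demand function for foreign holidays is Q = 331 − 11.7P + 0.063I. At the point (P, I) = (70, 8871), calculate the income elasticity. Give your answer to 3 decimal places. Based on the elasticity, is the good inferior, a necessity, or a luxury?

At P = 70, I = 8871: Q = 70.873.
Holding P constant, ∂Q/∂I = 0.063.
η_I = (∂Q/∂I)·(I/Q) = 0.063 × (8871/70.873) = 7.886.
Since η > 1, this is a luxury.

7.886 (luxury)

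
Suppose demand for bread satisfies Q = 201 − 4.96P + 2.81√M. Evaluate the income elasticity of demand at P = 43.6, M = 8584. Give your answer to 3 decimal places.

At P = 43.6, M = 8584: Q = 245.090.
Holding P constant, ∂Q/∂M = 2.81/(2√M) = 0.0151646.
η_M = (∂Q/∂M)·(M/Q) = 0.0151646 × (8584/245.090) = 0.531.

0.531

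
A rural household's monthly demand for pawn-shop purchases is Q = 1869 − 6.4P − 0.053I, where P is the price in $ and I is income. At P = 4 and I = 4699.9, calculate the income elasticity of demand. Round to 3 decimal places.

At P = 4, I = 4699.9: Q = 1594.305.
Holding P constant, ∂Q/∂I = −0.053.
η_I = (∂Q/∂I)·(I/Q) = -0.053 × (4699.9/1594.305) = -0.156.

-0.156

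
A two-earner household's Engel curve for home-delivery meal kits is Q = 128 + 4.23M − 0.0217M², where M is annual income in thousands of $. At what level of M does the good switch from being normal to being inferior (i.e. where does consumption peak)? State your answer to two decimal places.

97.47

dQ/dM = 4.23 − 0.0434M.
The good is inferior where dQ/dM < 0. Setting dQ/dM = 0 gives M = 4.23 / 0.0434 = 97.47.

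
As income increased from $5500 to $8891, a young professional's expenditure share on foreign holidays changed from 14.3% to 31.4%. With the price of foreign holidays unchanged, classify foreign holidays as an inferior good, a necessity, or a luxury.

The budget share rises as income rises, so η > 1.

luxury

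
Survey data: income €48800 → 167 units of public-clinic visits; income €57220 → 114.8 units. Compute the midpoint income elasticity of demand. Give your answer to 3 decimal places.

-2.332

ΔQ = 114.8 − 167 = -52.2; midpoint Q̄ = (167 + 114.8)/2 = 140.9.
ΔI = 57220 − 48800 = 8420; midpoint Ī = (48800 + 57220)/2 = 53010.
η = (ΔQ/Q̄) ÷ (ΔI/Ī) = (-52.2/140.9) ÷ (8420/53010) = -2.332.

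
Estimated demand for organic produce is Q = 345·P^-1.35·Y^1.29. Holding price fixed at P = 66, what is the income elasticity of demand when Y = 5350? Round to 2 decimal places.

For a multiplicative demand Q = A·P^α·Y^β, the income elasticity is β everywhere.
Here β = 1.29, so η = 1.29.

1.29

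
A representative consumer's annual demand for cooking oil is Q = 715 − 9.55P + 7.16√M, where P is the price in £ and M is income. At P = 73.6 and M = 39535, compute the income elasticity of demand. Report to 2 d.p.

At P = 73.6, M = 39535: Q = 1435.772.
Holding P constant, ∂Q/∂M = 7.16/(2√M) = 0.018005.
η_M = (∂Q/∂M)·(M/Q) = 0.018005 × (39535/1435.772) = 0.50.

0.50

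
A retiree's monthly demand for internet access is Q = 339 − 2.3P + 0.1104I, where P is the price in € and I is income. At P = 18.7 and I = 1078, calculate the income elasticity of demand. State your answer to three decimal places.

0.287

At P = 18.7, I = 1078: Q = 415.001.
Holding P constant, ∂Q/∂I = 0.1104.
η_I = (∂Q/∂I)·(I/Q) = 0.1104 × (1078/415.001) = 0.287.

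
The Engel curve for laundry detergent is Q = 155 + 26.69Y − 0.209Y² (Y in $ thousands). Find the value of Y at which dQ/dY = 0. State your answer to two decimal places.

dQ/dY = 26.69 − 0.418Y.
The good is inferior where dQ/dY < 0. Setting dQ/dY = 0 gives Y = 26.69 / 0.418 = 63.85.

63.85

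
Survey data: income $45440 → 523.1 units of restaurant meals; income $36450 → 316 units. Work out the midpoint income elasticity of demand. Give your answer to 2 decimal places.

2.25

ΔQ = 316 − 523.1 = -207.1; midpoint Q̄ = (523.1 + 316)/2 = 419.55.
ΔI = 36450 − 45440 = -8990; midpoint Ī = (45440 + 36450)/2 = 40945.
η = (ΔQ/Q̄) ÷ (ΔI/Ī) = (-207.1/419.55) ÷ (-8990/40945) = 2.25.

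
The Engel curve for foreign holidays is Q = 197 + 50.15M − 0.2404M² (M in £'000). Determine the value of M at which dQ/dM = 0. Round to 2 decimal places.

104.31

dQ/dM = 50.15 − 0.4808M.
The good is inferior where dQ/dM < 0. Setting dQ/dM = 0 gives M = 50.15 / 0.4808 = 104.31.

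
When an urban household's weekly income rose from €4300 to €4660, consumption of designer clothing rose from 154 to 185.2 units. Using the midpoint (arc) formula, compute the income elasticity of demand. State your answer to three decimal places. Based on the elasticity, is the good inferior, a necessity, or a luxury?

ΔQ = 185.2 − 154 = 31.2; midpoint Q̄ = (154 + 185.2)/2 = 169.6.
ΔI = 4660 − 4300 = 360; midpoint Ī = (4300 + 4660)/2 = 4480.
η = (ΔQ/Q̄) ÷ (ΔI/Ī) = (31.2/169.6) ÷ (360/4480) = 2.289.
η > 1 ⇒ luxury.

2.289 (luxury)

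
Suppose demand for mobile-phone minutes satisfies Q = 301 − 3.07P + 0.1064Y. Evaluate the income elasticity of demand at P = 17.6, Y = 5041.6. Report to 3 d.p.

0.685

At P = 17.6, Y = 5041.6: Q = 783.394.
Holding P constant, ∂Q/∂Y = 0.1064.
η_Y = (∂Q/∂Y)·(Y/Q) = 0.1064 × (5041.6/783.394) = 0.685.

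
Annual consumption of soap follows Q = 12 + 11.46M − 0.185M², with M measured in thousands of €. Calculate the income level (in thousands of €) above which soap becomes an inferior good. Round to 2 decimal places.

dQ/dM = 11.46 − 0.37M.
The good is inferior where dQ/dM < 0. Setting dQ/dM = 0 gives M = 11.46 / 0.37 = 30.97.

30.97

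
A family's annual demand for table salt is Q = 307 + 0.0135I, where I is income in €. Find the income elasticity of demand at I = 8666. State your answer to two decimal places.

At I = 8666: Q = 423.991.
dQ/dI = 0.0135.
η = (dQ/dI)·(I/Q) = 0.0135 × (8666/423.991) = 0.28.

0.28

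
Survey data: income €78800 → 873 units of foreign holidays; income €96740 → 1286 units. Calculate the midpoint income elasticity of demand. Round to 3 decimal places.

1.872

ΔQ = 1286 − 873 = 413; midpoint Q̄ = (873 + 1286)/2 = 1079.5.
ΔI = 96740 − 78800 = 17940; midpoint Ī = (78800 + 96740)/2 = 87770.
η = (ΔQ/Q̄) ÷ (ΔI/Ī) = (413/1079.5) ÷ (17940/87770) = 1.872.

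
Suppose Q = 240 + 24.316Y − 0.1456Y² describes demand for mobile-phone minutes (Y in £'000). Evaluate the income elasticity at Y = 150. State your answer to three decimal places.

At Y = 150: Q = 611.4000.
dQ/dY = 24.316 − 0.2912Y = -19.36400.
η = (dQ/dY)·(Y/Q) = -19.36400 × (150/611.4000) = -4.751.

-4.751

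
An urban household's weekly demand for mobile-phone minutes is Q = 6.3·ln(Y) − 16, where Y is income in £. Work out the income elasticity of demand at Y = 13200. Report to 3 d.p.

At Y = 13200: Q = 43.774.
dQ/dY = 6.3/Y = 0.000477273 at this income.
η = (dQ/dY)·(Y/Q) = 0.000477273 × (13200/43.774) = 0.144.

0.144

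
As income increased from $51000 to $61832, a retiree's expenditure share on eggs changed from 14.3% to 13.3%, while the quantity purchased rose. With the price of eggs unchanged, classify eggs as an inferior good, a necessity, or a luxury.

necessity

Quantity rises but the budget share falls as income rises, so 0 < η < 1.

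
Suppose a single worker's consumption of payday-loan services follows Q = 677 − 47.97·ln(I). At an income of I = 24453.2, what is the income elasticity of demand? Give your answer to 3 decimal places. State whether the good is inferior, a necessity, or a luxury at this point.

-0.249 (inferior good)

At I = 24453.2: Q = 192.286.
dQ/dI = -47.97/I = -0.00196171 at this income.
η = (dQ/dI)·(I/Q) = -0.00196171 × (24453.2/192.286) = -0.249.
Since η < 0, the good is an inferior good.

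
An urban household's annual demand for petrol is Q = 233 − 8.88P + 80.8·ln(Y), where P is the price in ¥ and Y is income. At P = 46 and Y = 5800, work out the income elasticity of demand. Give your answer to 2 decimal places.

At P = 46, Y = 5800: Q = 524.702.
Holding P constant, ∂Q/∂Y = 80.8/Y = 0.013931.
η_Y = (∂Q/∂Y)·(Y/Q) = 0.013931 × (5800/524.702) = 0.15.

0.15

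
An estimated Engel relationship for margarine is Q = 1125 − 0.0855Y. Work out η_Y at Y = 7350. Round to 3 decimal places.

At Y = 7350: Q = 496.575.
dQ/dY = −0.0855.
η = (dQ/dY)·(Y/Q) = -0.0855 × (7350/496.575) = -1.266.

-1.266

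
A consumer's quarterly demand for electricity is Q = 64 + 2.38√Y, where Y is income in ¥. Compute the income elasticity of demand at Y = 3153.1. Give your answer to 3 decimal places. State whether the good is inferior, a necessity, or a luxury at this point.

At Y = 3153.1: Q = 197.643.
dQ/dY = 2.38/(2√Y) = 0.0211923 at this income.
η = (dQ/dY)·(Y/Q) = 0.0211923 × (3153.1/197.643) = 0.338.
Since 0 < η < 1, the good is a necessity.

0.338 (necessity)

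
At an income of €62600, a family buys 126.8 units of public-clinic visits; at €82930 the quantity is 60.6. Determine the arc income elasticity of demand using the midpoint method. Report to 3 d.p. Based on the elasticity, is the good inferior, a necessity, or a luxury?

-2.529 (inferior good)

ΔQ = 60.6 − 126.8 = -66.2; midpoint Q̄ = (126.8 + 60.6)/2 = 93.7.
ΔI = 82930 − 62600 = 20330; midpoint Ī = (62600 + 82930)/2 = 72765.
η = (ΔQ/Q̄) ÷ (ΔI/Ī) = (-66.2/93.7) ÷ (20330/72765) = -2.529.
η < 0 ⇒ inferior good.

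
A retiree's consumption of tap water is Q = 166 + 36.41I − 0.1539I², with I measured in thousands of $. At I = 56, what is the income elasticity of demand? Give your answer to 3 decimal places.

0.623

At I = 56: Q = 1722.3296.
dQ/dI = 36.41 − 0.3078I = 19.17320.
η = (dQ/dI)·(I/Q) = 19.17320 × (56/1722.3296) = 0.623.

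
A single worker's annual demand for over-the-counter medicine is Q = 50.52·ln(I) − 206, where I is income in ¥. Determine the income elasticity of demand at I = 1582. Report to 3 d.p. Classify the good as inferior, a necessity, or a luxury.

0.304 (necessity)

At I = 1582: Q = 166.153.
dQ/dI = 50.52/I = 0.0319343 at this income.
η = (dQ/dI)·(I/Q) = 0.0319343 × (1582/166.153) = 0.304.
Since 0 < η < 1, the good is a necessity.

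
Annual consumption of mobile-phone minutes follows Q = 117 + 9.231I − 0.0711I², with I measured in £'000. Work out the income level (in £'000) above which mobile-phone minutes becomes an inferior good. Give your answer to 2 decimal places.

dQ/dI = 9.231 − 0.1422I.
The good is inferior where dQ/dI < 0. Setting dQ/dI = 0 gives I = 9.231 / 0.1422 = 64.92.

64.92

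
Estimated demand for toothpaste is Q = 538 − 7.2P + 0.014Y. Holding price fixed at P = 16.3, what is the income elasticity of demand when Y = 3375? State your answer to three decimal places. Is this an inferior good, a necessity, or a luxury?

0.101 (necessity)

At P = 16.3, Y = 3375: Q = 467.890.
Holding P constant, ∂Q/∂Y = 0.014.
η_Y = (∂Q/∂Y)·(Y/Q) = 0.014 × (3375/467.890) = 0.101.
Since 0 < η < 1, this is a necessity.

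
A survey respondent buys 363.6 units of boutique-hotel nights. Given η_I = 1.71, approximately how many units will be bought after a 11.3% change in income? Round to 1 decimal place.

433.9

%ΔQ ≈ η × %ΔI = 1.71 × 11.3% = 19.323%.
New Q ≈ 363.6 × (1 + 0.19323) = 433.9.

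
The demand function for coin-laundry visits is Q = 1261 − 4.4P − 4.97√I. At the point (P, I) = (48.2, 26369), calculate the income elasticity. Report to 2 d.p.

-1.67

At P = 48.2, I = 26369: Q = 241.865.
Holding P constant, ∂Q/∂I = -4.97/(2√I) = -0.0153031.
η_I = (∂Q/∂I)·(I/Q) = -0.0153031 × (26369/241.865) = -1.67.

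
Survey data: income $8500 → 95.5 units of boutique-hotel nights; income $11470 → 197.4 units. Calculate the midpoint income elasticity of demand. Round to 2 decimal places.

2.34

ΔQ = 197.4 − 95.5 = 101.9; midpoint Q̄ = (95.5 + 197.4)/2 = 146.45.
ΔI = 11470 − 8500 = 2970; midpoint Ī = (8500 + 11470)/2 = 9985.
η = (ΔQ/Q̄) ÷ (ΔI/Ī) = (101.9/146.45) ÷ (2970/9985) = 2.34.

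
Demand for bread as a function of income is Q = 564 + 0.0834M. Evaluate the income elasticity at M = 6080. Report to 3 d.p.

0.473

At M = 6080: Q = 1071.072.
dQ/dM = 0.0834.
η = (dQ/dM)·(M/Q) = 0.0834 × (6080/1071.072) = 0.473.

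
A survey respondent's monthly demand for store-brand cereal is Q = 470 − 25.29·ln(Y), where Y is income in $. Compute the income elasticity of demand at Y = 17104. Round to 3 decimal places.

At Y = 17104: Q = 223.497.
dQ/dY = -25.29/Y = -0.0014786 at this income.
η = (dQ/dY)·(Y/Q) = -0.0014786 × (17104/223.497) = -0.113.

-0.113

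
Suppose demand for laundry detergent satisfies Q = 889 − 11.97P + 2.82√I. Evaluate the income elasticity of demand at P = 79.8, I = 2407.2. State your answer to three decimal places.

At P = 79.8, I = 2407.2: Q = 72.152.
Holding P constant, ∂Q/∂I = 2.82/(2√I) = 0.0287384.
η_I = (∂Q/∂I)·(I/Q) = 0.0287384 × (2407.2/72.152) = 0.959.

0.959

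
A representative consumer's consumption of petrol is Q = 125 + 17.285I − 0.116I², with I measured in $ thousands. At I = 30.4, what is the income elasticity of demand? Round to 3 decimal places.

0.573

At I = 30.4: Q = 543.2614.
dQ/dI = 17.285 − 0.232I = 10.23220.
η = (dQ/dI)·(I/Q) = 10.23220 × (30.4/543.2614) = 0.573.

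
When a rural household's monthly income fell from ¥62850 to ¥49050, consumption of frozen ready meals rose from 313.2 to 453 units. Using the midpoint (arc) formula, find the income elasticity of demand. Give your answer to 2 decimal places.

ΔQ = 453 − 313.2 = 139.8; midpoint Q̄ = (313.2 + 453)/2 = 383.1.
ΔI = 49050 − 62850 = -13800; midpoint Ī = (62850 + 49050)/2 = 55950.
η = (ΔQ/Q̄) ÷ (ΔI/Ī) = (139.8/383.1) ÷ (-13800/55950) = -1.48.

-1.48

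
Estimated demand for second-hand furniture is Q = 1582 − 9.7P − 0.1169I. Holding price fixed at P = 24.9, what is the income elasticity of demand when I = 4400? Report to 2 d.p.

At P = 24.9, I = 4400: Q = 826.110.
Holding P constant, ∂Q/∂I = −0.1169.
η_I = (∂Q/∂I)·(I/Q) = -0.1169 × (4400/826.110) = -0.62.

-0.62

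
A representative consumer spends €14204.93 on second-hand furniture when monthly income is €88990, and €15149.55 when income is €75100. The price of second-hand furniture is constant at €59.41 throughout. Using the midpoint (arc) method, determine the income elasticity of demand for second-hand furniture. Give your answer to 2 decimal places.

-0.38

With a constant price, Q₁ = 14204.93/59.41 = 239.100 and Q₂ = 15149.55/59.41 = 255.000 (equivalently, work directly with expenditure since P cancels).
Midpoint %ΔQ = (15149.55 − 14204.93)/14677.24 = 0.06436; midpoint %ΔI = (75100 − 88990)/82045 = -0.16930.
η = 0.06436 / -0.16930 = -0.38.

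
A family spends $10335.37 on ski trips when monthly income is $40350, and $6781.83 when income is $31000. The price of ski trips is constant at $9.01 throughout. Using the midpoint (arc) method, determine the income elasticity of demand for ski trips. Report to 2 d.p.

With a constant price, Q₁ = 10335.37/9.01 = 1147.100 and Q₂ = 6781.83/9.01 = 752.700 (equivalently, work directly with expenditure since P cancels).
Midpoint %ΔQ = (6781.83 − 10335.37)/8558.60 = -0.41520; midpoint %ΔI = (31000 − 40350)/35675 = -0.26209.
η = -0.41520 / -0.26209 = 1.58.

1.58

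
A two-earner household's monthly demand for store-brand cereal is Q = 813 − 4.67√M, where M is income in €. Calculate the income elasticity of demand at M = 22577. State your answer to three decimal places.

At M = 22577: Q = 111.302.
dQ/dM = -4.67/(2√M) = -0.0155401 at this income.
η = (dQ/dM)·(M/Q) = -0.0155401 × (22577/111.302) = -3.152.

-3.152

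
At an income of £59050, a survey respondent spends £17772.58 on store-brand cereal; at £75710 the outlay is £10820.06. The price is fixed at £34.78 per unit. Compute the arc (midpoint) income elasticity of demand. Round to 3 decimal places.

With a constant price, Q₁ = 17772.58/34.78 = 511.000 and Q₂ = 10820.06/34.78 = 311.100 (equivalently, work directly with expenditure since P cancels).
Midpoint %ΔQ = (10820.06 − 17772.58)/14296.32 = -0.48632; midpoint %ΔI = (75710 − 59050)/67380 = 0.24725.
η = -0.48632 / 0.24725 = -1.967.

-1.967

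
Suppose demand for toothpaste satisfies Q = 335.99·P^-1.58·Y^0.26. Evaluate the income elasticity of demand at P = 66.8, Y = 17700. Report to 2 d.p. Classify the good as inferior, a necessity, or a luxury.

0.26 (necessity)

For a multiplicative demand Q = A·P^α·Y^β, the income elasticity is β everywhere.
Here β = 0.26, so η = 0.26.
Since 0 < η < 1, this is a necessity.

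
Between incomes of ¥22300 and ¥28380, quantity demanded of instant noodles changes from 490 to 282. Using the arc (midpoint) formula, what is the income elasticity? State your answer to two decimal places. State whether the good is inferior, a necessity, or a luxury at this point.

ΔQ = 282 − 490 = -208; midpoint Q̄ = (490 + 282)/2 = 386.
ΔI = 28380 − 22300 = 6080; midpoint Ī = (22300 + 28380)/2 = 25340.
η = (ΔQ/Q̄) ÷ (ΔI/Ī) = (-208/386) ÷ (6080/25340) = -2.25.
η < 0 ⇒ inferior good.

-2.25 (inferior good)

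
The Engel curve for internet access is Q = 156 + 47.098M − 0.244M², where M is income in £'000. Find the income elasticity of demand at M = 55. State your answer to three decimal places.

At M = 55: Q = 2008.2900.
dQ/dM = 47.098 − 0.488M = 20.25800.
η = (dQ/dM)·(M/Q) = 20.25800 × (55/2008.2900) = 0.555.

0.555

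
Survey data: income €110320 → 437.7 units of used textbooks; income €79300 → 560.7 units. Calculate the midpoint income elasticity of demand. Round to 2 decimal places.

ΔQ = 560.7 − 437.7 = 123; midpoint Q̄ = (437.7 + 560.7)/2 = 499.2.
ΔI = 79300 − 110320 = -31020; midpoint Ī = (110320 + 79300)/2 = 94810.
η = (ΔQ/Q̄) ÷ (ΔI/Ī) = (123/499.2) ÷ (-31020/94810) = -0.75.

-0.75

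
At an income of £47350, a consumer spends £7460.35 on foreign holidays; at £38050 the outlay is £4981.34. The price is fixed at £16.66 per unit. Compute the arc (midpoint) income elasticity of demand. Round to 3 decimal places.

With a constant price, Q₁ = 7460.35/16.66 = 447.800 and Q₂ = 4981.34/16.66 = 299.000 (equivalently, work directly with expenditure since P cancels).
Midpoint %ΔQ = (4981.34 − 7460.35)/6220.85 = -0.39850; midpoint %ΔI = (38050 − 47350)/42700 = -0.21780.
η = -0.39850 / -0.21780 = 1.830.

1.830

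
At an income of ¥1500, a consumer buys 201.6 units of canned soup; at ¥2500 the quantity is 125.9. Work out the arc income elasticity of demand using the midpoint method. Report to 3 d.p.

-0.925

ΔQ = 125.9 − 201.6 = -75.7; midpoint Q̄ = (201.6 + 125.9)/2 = 163.75.
ΔI = 2500 − 1500 = 1000; midpoint Ī = (1500 + 2500)/2 = 2000.
η = (ΔQ/Q̄) ÷ (ΔI/Ī) = (-75.7/163.75) ÷ (1000/2000) = -0.925.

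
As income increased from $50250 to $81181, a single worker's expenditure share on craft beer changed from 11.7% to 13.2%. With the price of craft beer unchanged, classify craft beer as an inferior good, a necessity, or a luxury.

luxury

The budget share rises as income rises, so η > 1.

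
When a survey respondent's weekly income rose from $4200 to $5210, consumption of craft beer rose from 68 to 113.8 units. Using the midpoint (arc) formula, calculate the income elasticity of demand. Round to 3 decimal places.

2.347

ΔQ = 113.8 − 68 = 45.8; midpoint Q̄ = (68 + 113.8)/2 = 90.9.
ΔI = 5210 − 4200 = 1010; midpoint Ī = (4200 + 5210)/2 = 4705.
η = (ΔQ/Q̄) ÷ (ΔI/Ī) = (45.8/90.9) ÷ (1010/4705) = 2.347.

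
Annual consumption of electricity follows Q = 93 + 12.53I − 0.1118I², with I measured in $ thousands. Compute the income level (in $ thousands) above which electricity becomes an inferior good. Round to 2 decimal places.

56.04

dQ/dI = 12.53 − 0.2236I.
The good is inferior where dQ/dI < 0. Setting dQ/dI = 0 gives I = 12.53 / 0.2236 = 56.04.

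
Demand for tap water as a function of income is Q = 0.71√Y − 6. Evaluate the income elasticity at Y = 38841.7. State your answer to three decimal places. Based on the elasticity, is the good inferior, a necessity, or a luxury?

0.522 (necessity)

At Y = 38841.7: Q = 133.929.
dQ/dY = 0.71/(2√Y) = 0.00180127 at this income.
η = (dQ/dY)·(Y/Q) = 0.00180127 × (38841.7/133.929) = 0.522.
Since 0 < η < 1, the good is a necessity.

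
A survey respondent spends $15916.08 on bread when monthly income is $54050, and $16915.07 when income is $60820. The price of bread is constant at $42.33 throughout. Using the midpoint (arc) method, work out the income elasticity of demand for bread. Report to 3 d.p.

0.516

With a constant price, Q₁ = 15916.08/42.33 = 376.000 and Q₂ = 16915.07/42.33 = 399.600 (equivalently, work directly with expenditure since P cancels).
Midpoint %ΔQ = (16915.07 − 15916.08)/16415.58 = 0.06086; midpoint %ΔI = (60820 − 54050)/57435 = 0.11787.
η = 0.06086 / 0.11787 = 0.516.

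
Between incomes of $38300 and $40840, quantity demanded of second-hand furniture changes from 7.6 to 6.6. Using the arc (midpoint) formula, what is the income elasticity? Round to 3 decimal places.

-2.194

ΔQ = 6.6 − 7.6 = -1; midpoint Q̄ = (7.6 + 6.6)/2 = 7.1.
ΔI = 40840 − 38300 = 2540; midpoint Ī = (38300 + 40840)/2 = 39570.
η = (ΔQ/Q̄) ÷ (ΔI/Ī) = (-1/7.1) ÷ (2540/39570) = -2.194.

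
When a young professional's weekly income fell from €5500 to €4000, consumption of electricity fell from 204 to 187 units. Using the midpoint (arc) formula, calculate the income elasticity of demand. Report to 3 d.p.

0.275

ΔQ = 187 − 204 = -17; midpoint Q̄ = (204 + 187)/2 = 195.5.
ΔI = 4000 − 5500 = -1500; midpoint Ī = (5500 + 4000)/2 = 4750.
η = (ΔQ/Q̄) ÷ (ΔI/Ī) = (-17/195.5) ÷ (-1500/4750) = 0.275.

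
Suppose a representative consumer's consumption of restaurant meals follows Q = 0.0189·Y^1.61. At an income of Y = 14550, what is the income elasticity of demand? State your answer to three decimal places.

1.610

For Q = A·Y^β the income elasticity is constant and equal to β.
Here β = 1.61, so η = 1.610.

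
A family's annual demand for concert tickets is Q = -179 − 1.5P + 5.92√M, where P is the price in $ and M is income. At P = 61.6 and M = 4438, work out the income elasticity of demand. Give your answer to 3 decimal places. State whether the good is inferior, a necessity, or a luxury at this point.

1.603 (luxury)

At P = 61.6, M = 4438: Q = 122.980.
Holding P constant, ∂Q/∂M = 5.92/(2√M) = 0.0444322.
η_M = (∂Q/∂M)·(M/Q) = 0.0444322 × (4438/122.980) = 1.603.
Since η > 1, this is a luxury.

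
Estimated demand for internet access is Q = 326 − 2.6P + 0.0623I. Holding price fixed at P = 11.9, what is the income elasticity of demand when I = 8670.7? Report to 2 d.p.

At P = 11.9, I = 8670.7: Q = 835.245.
Holding P constant, ∂Q/∂I = 0.0623.
η_I = (∂Q/∂I)·(I/Q) = 0.0623 × (8670.7/835.245) = 0.65.

0.65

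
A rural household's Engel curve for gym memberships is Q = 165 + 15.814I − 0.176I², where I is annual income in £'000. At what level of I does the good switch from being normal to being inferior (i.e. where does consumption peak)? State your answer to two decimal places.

dQ/dI = 15.814 − 0.352I.
The good is inferior where dQ/dI < 0. Setting dQ/dI = 0 gives I = 15.814 / 0.352 = 44.93.

44.93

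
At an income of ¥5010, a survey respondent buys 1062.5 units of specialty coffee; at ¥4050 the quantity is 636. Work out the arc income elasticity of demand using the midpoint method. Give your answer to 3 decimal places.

2.370

ΔQ = 636 − 1062.5 = -426.5; midpoint Q̄ = (1062.5 + 636)/2 = 849.25.
ΔI = 4050 − 5010 = -960; midpoint Ī = (5010 + 4050)/2 = 4530.
η = (ΔQ/Q̄) ÷ (ΔI/Ī) = (-426.5/849.25) ÷ (-960/4530) = 2.370.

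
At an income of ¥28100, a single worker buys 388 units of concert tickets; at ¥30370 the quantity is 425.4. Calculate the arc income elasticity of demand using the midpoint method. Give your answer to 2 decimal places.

ΔQ = 425.4 − 388 = 37.4; midpoint Q̄ = (388 + 425.4)/2 = 406.7.
ΔI = 30370 − 28100 = 2270; midpoint Ī = (28100 + 30370)/2 = 29235.
η = (ΔQ/Q̄) ÷ (ΔI/Ī) = (37.4/406.7) ÷ (2270/29235) = 1.18.

1.18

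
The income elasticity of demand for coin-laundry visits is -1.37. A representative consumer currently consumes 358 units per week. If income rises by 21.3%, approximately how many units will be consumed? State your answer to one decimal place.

%ΔQ ≈ η × %ΔI = -1.37 × 21.3% = -29.181%.
New Q ≈ 358 × (1 − 0.29181) = 253.5.

253.5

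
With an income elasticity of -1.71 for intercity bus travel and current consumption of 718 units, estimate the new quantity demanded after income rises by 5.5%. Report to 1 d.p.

%ΔQ ≈ η × %ΔI = -1.71 × 5.5% = -9.405%.
New Q ≈ 718 × (1 − 0.09405) = 650.5.

650.5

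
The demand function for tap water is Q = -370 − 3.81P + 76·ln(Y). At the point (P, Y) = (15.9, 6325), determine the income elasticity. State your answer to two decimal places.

At P = 15.9, Y = 6325: Q = 234.593.
Holding P constant, ∂Q/∂Y = 76/Y = 0.0120158.
η_Y = (∂Q/∂Y)·(Y/Q) = 0.0120158 × (6325/234.593) = 0.32.

0.32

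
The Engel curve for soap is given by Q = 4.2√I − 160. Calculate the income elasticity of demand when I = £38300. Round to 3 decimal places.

0.621

At I = 38300: Q = 661.956.
dQ/dI = 4.2/(2√I) = 0.0107305 at this income.
η = (dQ/dI)·(I/Q) = 0.0107305 × (38300/661.956) = 0.621.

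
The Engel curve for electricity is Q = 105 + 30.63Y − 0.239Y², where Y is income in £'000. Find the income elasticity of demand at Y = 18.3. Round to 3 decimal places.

At Y = 18.3: Q = 585.4903.
dQ/dY = 30.63 − 0.478Y = 21.88260.
η = (dQ/dY)·(Y/Q) = 21.88260 × (18.3/585.4903) = 0.684.

0.684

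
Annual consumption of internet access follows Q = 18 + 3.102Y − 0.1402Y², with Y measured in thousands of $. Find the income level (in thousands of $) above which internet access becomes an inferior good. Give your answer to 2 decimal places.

11.06

dQ/dY = 3.102 − 0.2804Y.
The good is inferior where dQ/dY < 0. Setting dQ/dY = 0 gives Y = 3.102 / 0.2804 = 11.06.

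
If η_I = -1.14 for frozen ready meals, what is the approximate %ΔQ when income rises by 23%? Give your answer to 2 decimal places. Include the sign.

%ΔQ ≈ η × %ΔI = -1.14 × 23% = -26.22%.

-26.22%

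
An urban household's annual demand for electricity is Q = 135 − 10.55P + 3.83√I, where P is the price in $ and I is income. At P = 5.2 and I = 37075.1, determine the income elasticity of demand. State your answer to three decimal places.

At P = 5.2, I = 37075.1: Q = 817.602.
Holding P constant, ∂Q/∂I = 3.83/(2√I) = 0.00994552.
η_I = (∂Q/∂I)·(I/Q) = 0.00994552 × (37075.1/817.602) = 0.451.

0.451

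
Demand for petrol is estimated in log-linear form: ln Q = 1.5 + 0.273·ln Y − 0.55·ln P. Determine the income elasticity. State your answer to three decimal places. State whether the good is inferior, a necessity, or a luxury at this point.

In a log-linear demand, the coefficient on ln Y is the income elasticity.
So η = 0.273.
0 < η < 1 ⇒ necessity.

0.273 (necessity)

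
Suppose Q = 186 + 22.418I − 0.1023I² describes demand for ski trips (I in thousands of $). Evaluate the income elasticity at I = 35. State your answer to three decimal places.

0.632

At I = 35: Q = 845.3125.
dQ/dI = 22.418 − 0.2046I = 15.25700.
η = (dQ/dI)·(I/Q) = 15.25700 × (35/845.3125) = 0.632.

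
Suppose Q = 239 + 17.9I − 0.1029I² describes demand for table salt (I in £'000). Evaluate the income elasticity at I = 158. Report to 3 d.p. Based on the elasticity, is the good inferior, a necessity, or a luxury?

-4.634 (inferior good)

At I = 158: Q = 498.4044.
dQ/dI = 17.9 − 0.2058I = -14.61640.
η = (dQ/dI)·(I/Q) = -14.61640 × (158/498.4044) = -4.634.
η < 0 ⇒ inferior good.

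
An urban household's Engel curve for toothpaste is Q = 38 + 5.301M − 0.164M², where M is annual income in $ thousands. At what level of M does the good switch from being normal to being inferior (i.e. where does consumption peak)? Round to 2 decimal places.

16.16

dQ/dM = 5.301 − 0.328M.
The good is inferior where dQ/dM < 0. Setting dQ/dM = 0 gives M = 5.301 / 0.328 = 16.16.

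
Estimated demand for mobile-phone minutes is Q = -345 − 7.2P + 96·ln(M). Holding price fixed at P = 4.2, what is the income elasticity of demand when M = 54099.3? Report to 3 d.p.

0.143

At P = 4.2, M = 54099.3: Q = 671.023.
Holding P constant, ∂Q/∂M = 96/M = 0.00177451.
η_M = (∂Q/∂M)·(M/Q) = 0.00177451 × (54099.3/671.023) = 0.143.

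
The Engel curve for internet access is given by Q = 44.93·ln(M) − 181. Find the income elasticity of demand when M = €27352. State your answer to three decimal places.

0.162

At M = 27352: Q = 278.029.
dQ/dM = 44.93/M = 0.00164266 at this income.
η = (dQ/dM)·(M/Q) = 0.00164266 × (27352/278.029) = 0.162.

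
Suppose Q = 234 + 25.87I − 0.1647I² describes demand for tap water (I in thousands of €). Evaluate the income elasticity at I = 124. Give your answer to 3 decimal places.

At I = 124: Q = 909.4528.
dQ/dI = 25.87 − 0.3294I = -14.97560.
η = (dQ/dI)·(I/Q) = -14.97560 × (124/909.4528) = -2.042.

-2.042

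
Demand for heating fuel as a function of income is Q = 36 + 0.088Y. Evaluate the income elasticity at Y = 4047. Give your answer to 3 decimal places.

At Y = 4047: Q = 392.136.
dQ/dY = 0.088.
η = (dQ/dY)·(Y/Q) = 0.088 × (4047/392.136) = 0.908.

0.908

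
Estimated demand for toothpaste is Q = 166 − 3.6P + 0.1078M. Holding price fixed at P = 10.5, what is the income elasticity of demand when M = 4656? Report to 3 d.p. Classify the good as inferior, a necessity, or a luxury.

0.797 (necessity)

At P = 10.5, M = 4656: Q = 630.117.
Holding P constant, ∂Q/∂M = 0.1078.
η_M = (∂Q/∂M)·(M/Q) = 0.1078 × (4656/630.117) = 0.797.
Since 0 < η < 1, this is a necessity.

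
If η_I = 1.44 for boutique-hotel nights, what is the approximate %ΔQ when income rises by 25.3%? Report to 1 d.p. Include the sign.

%ΔQ ≈ η × %ΔI = 1.44 × 25.3% = 36.4%.

36.4%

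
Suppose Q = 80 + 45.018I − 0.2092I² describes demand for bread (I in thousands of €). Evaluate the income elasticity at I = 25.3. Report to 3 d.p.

At I = 25.3: Q = 1085.0486.
dQ/dI = 45.018 − 0.4184I = 34.43248.
η = (dQ/dI)·(I/Q) = 34.43248 × (25.3/1085.0486) = 0.803.

0.803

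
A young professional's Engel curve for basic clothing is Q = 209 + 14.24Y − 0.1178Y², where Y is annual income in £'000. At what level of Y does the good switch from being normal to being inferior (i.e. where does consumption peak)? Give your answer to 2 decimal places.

60.44

dQ/dY = 14.24 − 0.2356Y.
The good is inferior where dQ/dY < 0. Setting dQ/dY = 0 gives Y = 14.24 / 0.2356 = 60.44.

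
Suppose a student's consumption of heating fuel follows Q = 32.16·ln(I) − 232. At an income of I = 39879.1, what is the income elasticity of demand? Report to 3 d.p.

0.296

At I = 39879.1: Q = 108.690.
dQ/dI = 32.16/I = 0.000806437 at this income.
η = (dQ/dI)·(I/Q) = 0.000806437 × (39879.1/108.690) = 0.296.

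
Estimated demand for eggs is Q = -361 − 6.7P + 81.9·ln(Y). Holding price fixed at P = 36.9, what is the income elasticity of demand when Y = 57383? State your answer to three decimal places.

At P = 36.9, Y = 57383: Q = 289.190.
Holding P constant, ∂Q/∂Y = 81.9/Y = 0.00142725.
η_Y = (∂Q/∂Y)·(Y/Q) = 0.00142725 × (57383/289.190) = 0.283.

0.283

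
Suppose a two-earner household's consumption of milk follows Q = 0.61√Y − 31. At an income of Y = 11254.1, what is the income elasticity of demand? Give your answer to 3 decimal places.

At Y = 11254.1: Q = 33.712.
dQ/dY = 0.61/(2√Y) = 0.00287504 at this income.
η = (dQ/dY)·(Y/Q) = 0.00287504 × (11254.1/33.712) = 0.960.

0.960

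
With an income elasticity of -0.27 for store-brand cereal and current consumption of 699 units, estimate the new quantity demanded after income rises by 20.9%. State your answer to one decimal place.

659.6

%ΔQ ≈ η × %ΔI = -0.27 × 20.9% = -5.643%.
New Q ≈ 699 × (1 − 0.05643) = 659.6.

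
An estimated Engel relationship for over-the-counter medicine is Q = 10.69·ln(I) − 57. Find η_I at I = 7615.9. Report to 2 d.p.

0.28

At I = 7615.9: Q = 38.547.
dQ/dI = 10.69/I = 0.00140364 at this income.
η = (dQ/dI)·(I/Q) = 0.00140364 × (7615.9/38.547) = 0.28.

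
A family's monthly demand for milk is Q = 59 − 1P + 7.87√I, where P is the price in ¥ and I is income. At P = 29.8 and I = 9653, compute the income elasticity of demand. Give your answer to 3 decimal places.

At P = 29.8, I = 9653: Q = 802.425.
Holding P constant, ∂Q/∂I = 7.87/(2√I) = 0.040051.
η_I = (∂Q/∂I)·(I/Q) = 0.040051 × (9653/802.425) = 0.482.

0.482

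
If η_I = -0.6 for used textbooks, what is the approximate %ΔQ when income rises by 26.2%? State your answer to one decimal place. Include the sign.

%ΔQ ≈ η × %ΔI = -0.6 × 26.2% = -15.7%.

-15.7%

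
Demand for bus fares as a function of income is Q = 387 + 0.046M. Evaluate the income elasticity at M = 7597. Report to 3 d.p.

0.475

At M = 7597: Q = 736.462.
dQ/dM = 0.046.
η = (dQ/dM)·(M/Q) = 0.046 × (7597/736.462) = 0.475.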